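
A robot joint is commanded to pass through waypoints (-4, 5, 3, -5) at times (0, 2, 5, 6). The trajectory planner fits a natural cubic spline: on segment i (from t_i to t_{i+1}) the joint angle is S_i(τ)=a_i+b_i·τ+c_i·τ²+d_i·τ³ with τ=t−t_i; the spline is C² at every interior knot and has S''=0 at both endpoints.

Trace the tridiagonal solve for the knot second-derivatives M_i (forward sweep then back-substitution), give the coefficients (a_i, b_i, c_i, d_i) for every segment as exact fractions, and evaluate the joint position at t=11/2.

Δ: Δ0=9/2, Δ1=-2/3, Δ2=-8
row 1: diag=10, rhs=-31; c'=3/10, d'=-31/10
row 2: denom=8−3·3/10=71/10; d'=(-44−3·-31/10)/(71/10)=-347/71
back: M2=-347/71
back: M1=-31/10−3/10·-347/71=-116/71
M: M0=0, M1=-116/71, M2=-347/71, M3=0
seg 0: a=-4, c=M0/2=0, d=(M1−M0)/(6·2)=-29/213, b=Δ0−h0·(2M0+M1)/6=2149/426
seg 1: a=5, c=M1/2=-58/71, d=(M2−M1)/(6·3)=-77/426, b=Δ1−h1·(2M1+M2)/6=1453/426
seg 2: a=3, c=M2/2=-347/142, d=(M3−M2)/(6·1)=347/426, b=Δ2−h2·(2M2+M3)/6=-1357/213
t_q=11/2 → seg 2, τ=1/2; S=3+-1357/213·τ+-347/142·τ²+347/426·τ³=-789/1136

  seg 0: a=-4 b=2149/426 c=0 d=-29/213
  seg 1: a=5 b=1453/426 c=-58/71 d=-77/426
  seg 2: a=3 b=-1357/213 c=-347/142 d=347/426
S(11/2) = -789/1136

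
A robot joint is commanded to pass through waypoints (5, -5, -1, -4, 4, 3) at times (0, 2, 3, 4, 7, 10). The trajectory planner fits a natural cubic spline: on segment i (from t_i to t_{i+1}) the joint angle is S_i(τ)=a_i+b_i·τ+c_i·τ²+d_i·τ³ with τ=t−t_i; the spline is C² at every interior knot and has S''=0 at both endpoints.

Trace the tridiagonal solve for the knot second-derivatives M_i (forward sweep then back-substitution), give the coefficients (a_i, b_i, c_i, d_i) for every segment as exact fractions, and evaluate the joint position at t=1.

Δ: Δ0=-5, Δ1=4, Δ2=-3, Δ3=8/3, Δ4=-1/3
row 1: diag=6, rhs=54; c'=1/6, d'=9
row 2: denom=4−1·1/6=23/6; d'=(-42−1·9)/(23/6)=-306/23
row 3: denom=8−1·6/23=178/23; d'=(34−1·-306/23)/(178/23)=544/89
row 4: denom=12−3·69/178=1929/178; d'=(-18−3·544/89)/(1929/178)=-2156/643
back: M4=-2156/643
back: M3=544/89−69/178·-2156/643=4766/643
back: M2=-306/23−6/23·4766/643=-9798/643
back: M1=9−1/6·-9798/643=7420/643
M: M0=0, M1=7420/643, M2=-9798/643, M3=4766/643, M4=-2156/643, M5=0
seg 0: a=5, c=M0/2=0, d=(M1−M0)/(6·2)=1855/1929, b=Δ0−h0·(2M0+M1)/6=-17065/1929
seg 1: a=-5, c=M1/2=3710/643, d=(M2−M1)/(6·1)=-8609/1929, b=Δ1−h1·(2M1+M2)/6=5195/1929
seg 2: a=-1, c=M2/2=-4899/643, d=(M3−M2)/(6·1)=7282/1929, b=Δ2−h2·(2M2+M3)/6=1628/1929
seg 3: a=-4, c=M3/2=2383/643, d=(M4−M3)/(6·3)=-3461/5787, b=Δ3−h3·(2M3+M4)/6=-5920/1929
seg 4: a=4, c=M4/2=-1078/643, d=(M5−M4)/(6·3)=1078/5787, b=Δ4−h4·(2M4+M5)/6=5825/1929
t_q=1 → seg 0, τ=1; S=5+-17065/1929·τ+0·τ²+1855/1929·τ³=-1855/643

  seg 0: a=5 b=-17065/1929 c=0 d=1855/1929
  seg 1: a=-5 b=5195/1929 c=3710/643 d=-8609/1929
  seg 2: a=-1 b=1628/1929 c=-4899/643 d=7282/1929
  seg 3: a=-4 b=-5920/1929 c=2383/643 d=-3461/5787
  seg 4: a=4 b=5825/1929 c=-1078/643 d=1078/5787
S(1) = -1855/643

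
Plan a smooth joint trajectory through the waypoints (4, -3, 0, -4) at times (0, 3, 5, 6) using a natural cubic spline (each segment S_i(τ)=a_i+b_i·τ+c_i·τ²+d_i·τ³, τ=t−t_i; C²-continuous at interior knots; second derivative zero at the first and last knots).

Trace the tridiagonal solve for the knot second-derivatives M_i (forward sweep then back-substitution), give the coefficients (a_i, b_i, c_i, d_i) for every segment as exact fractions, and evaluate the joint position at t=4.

Δ: Δ0=-7/3, Δ1=3/2, Δ2=-4
row 1: diag=10, rhs=23; c'=1/5, d'=23/10
row 2: denom=6−2·1/5=28/5; d'=(-33−2·23/10)/(28/5)=-47/7
back: M2=-47/7
back: M1=23/10−1/5·-47/7=51/14
M: M0=0, M1=51/14, M2=-47/7, M3=0
seg 0: a=4, c=M0/2=0, d=(M1−M0)/(6·3)=17/84, b=Δ0−h0·(2M0+M1)/6=-349/84
seg 1: a=-3, c=M1/2=51/28, d=(M2−M1)/(6·2)=-145/168, b=Δ1−h1·(2M1+M2)/6=55/42
seg 2: a=0, c=M2/2=-47/14, d=(M3−M2)/(6·1)=47/42, b=Δ2−h2·(2M2+M3)/6=-37/21
t_q=4 → seg 1, τ=1; S=-3+55/42·τ+51/28·τ²+-145/168·τ³=-41/56

  seg 0: a=4 b=-349/84 c=0 d=17/84
  seg 1: a=-3 b=55/42 c=51/28 d=-145/168
  seg 2: a=0 b=-37/21 c=-47/14 d=47/42
S(4) = -41/56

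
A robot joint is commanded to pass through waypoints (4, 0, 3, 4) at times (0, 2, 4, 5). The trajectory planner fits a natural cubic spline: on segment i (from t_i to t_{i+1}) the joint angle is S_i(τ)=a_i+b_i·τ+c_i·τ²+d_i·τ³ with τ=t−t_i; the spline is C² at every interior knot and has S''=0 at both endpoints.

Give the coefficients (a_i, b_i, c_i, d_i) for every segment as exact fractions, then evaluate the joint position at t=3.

Δ: Δ0=-2, Δ1=3/2, Δ2=1
row 1: diag=8, rhs=21; c'=1/4, d'=21/8
row 2: denom=6−2·1/4=11/2; d'=(-3−2·21/8)/(11/2)=-3/2
back: M2=-3/2
back: M1=21/8−1/4·-3/2=3
M: M0=0, M1=3, M2=-3/2, M3=0
seg 0: a=4, c=M0/2=0, d=(M1−M0)/(6·2)=1/4, b=Δ0−h0·(2M0+M1)/6=-3
seg 1: a=0, c=M1/2=3/2, d=(M2−M1)/(6·2)=-3/8, b=Δ1−h1·(2M1+M2)/6=0
seg 2: a=3, c=M2/2=-3/4, d=(M3−M2)/(6·1)=1/4, b=Δ2−h2·(2M2+M3)/6=3/2
t_q=3 → seg 1, τ=1; S=0+0·τ+3/2·τ²+-3/8·τ³=9/8

  seg 0: a=4 b=-3 c=0 d=1/4
  seg 1: a=0 b=0 c=3/2 d=-3/8
  seg 2: a=3 b=3/2 c=-3/4 d=1/4
S(3) = 9/8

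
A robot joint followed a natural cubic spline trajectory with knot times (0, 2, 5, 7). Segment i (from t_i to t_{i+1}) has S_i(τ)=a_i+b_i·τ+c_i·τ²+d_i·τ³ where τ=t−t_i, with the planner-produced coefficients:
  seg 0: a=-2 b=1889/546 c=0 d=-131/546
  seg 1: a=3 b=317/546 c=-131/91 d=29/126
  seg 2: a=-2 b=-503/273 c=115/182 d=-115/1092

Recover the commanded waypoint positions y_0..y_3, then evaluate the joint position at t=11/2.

y_0=-2 y_1=3 y_2=-2 y_3=-4
S(11/2) = -1155/416

y_0 = S_0(0) = a_0 = -2
y_1 = S_1(0) = a_1 = 3
y_2 = S_2(0) = a_2 = -2
y_3 = S_2(2) = -4
t_q=11/2 is in segment 2 (τ=1/2); S_2(τ)=-1155/416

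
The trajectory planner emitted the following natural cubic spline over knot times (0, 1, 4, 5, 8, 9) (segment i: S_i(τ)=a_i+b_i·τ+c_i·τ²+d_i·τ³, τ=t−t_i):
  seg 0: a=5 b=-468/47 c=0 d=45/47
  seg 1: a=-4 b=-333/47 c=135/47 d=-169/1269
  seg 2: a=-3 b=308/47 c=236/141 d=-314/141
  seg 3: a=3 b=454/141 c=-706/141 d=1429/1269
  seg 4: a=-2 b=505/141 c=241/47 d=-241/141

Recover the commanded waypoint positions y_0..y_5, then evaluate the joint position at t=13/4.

y_0=5 y_1=-4 y_2=-3 y_3=3 y_4=-2 y_5=5
S(13/4) = -20807/3008

y_0 = S_0(0) = a_0 = 5
y_1 = S_1(0) = a_1 = -4
y_2 = S_2(0) = a_2 = -3
y_3 = S_3(0) = a_3 = 3
y_4 = S_4(0) = a_4 = -2
y_5 = S_4(1) = 5
t_q=13/4 is in segment 1 (τ=9/4); S_1(τ)=-20807/3008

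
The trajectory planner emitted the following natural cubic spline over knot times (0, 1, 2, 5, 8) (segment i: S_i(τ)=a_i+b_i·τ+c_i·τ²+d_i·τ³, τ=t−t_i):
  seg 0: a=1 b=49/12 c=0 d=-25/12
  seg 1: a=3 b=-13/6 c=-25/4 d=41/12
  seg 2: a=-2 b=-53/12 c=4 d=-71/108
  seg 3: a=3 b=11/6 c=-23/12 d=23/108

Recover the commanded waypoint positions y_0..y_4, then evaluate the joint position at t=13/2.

y_0=1 y_1=3 y_2=-2 y_3=3 y_4=-3
S(13/2) = 69/32

y_0 = S_0(0) = a_0 = 1
y_1 = S_1(0) = a_1 = 3
y_2 = S_2(0) = a_2 = -2
y_3 = S_3(0) = a_3 = 3
y_4 = S_3(3) = -3
t_q=13/2 is in segment 3 (τ=3/2); S_3(τ)=69/32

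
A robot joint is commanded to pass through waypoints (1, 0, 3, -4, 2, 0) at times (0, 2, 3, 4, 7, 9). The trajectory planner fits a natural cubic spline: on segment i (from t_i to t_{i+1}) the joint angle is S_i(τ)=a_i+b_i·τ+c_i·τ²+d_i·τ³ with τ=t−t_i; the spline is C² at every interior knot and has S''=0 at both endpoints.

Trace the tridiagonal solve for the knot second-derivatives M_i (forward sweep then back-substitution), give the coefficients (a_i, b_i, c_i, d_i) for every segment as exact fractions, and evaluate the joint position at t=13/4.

Δ: Δ0=-1/2, Δ1=3, Δ2=-7, Δ3=2, Δ4=-1
row 1: diag=6, rhs=21; c'=1/6, d'=7/2
row 2: denom=4−1·1/6=23/6; d'=(-60−1·7/2)/(23/6)=-381/23
row 3: denom=8−1·6/23=178/23; d'=(54−1·-381/23)/(178/23)=1623/178
row 4: denom=10−3·69/178=1573/178; d'=(-18−3·1623/178)/(1573/178)=-621/121
back: M4=-621/121
back: M3=1623/178−69/178·-621/121=1344/121
back: M2=-381/23−6/23·1344/121=-2355/121
back: M1=7/2−1/6·-2355/121=816/121
M: M0=0, M1=816/121, M2=-2355/121, M3=1344/121, M4=-621/121, M5=0
seg 0: a=1, c=M0/2=0, d=(M1−M0)/(6·2)=68/121, b=Δ0−h0·(2M0+M1)/6=-665/242
seg 1: a=0, c=M1/2=408/121, d=(M2−M1)/(6·1)=-1057/242, b=Δ1−h1·(2M1+M2)/6=967/242
seg 2: a=3, c=M2/2=-2355/242, d=(M3−M2)/(6·1)=1233/242, b=Δ2−h2·(2M2+M3)/6=-26/11
seg 3: a=-4, c=M3/2=672/121, d=(M4−M3)/(6·3)=-655/726, b=Δ3−h3·(2M3+M4)/6=-1583/242
seg 4: a=2, c=M4/2=-621/242, d=(M5−M4)/(6·2)=207/484, b=Δ4−h4·(2M4+M5)/6=293/121
t_q=13/4 → seg 2, τ=1/4; S=3+-26/11·τ+-2355/242·τ²+1233/242·τ³=29125/15488

  seg 0: a=1 b=-665/242 c=0 d=68/121
  seg 1: a=0 b=967/242 c=408/121 d=-1057/242
  seg 2: a=3 b=-26/11 c=-2355/242 d=1233/242
  seg 3: a=-4 b=-1583/242 c=672/121 d=-655/726
  seg 4: a=2 b=293/121 c=-621/242 d=207/484
S(13/4) = 29125/15488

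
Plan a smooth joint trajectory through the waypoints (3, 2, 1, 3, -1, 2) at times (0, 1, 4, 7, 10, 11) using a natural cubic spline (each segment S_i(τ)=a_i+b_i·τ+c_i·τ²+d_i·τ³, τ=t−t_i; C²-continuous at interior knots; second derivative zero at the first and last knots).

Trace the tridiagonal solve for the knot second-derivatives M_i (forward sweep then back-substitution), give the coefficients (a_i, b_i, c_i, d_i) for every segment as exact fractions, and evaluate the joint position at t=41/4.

  seg 0: a=3 b=-113/111 c=0 d=2/111
  seg 1: a=2 b=-107/111 c=2/37 d=52/999
  seg 2: a=1 b=85/111 c=58/111 d=-5/27
  seg 3: a=3 b=-122/111 c=-127/111 d=355/999
  seg 4: a=-1 b=181/111 c=76/37 d=-76/111
S(41/4) = -281/592

Δ: Δ0=-1, Δ1=-1/3, Δ2=2/3, Δ3=-4/3, Δ4=3
row 1: diag=8, rhs=4; c'=3/8, d'=1/2
row 2: denom=12−3·3/8=87/8; d'=(6−3·1/2)/(87/8)=12/29
row 3: denom=12−3·8/29=324/29; d'=(-12−3·12/29)/(324/29)=-32/27
row 4: denom=8−3·29/108=259/36; d'=(26−3·-32/27)/(259/36)=152/37
back: M4=152/37
back: M3=-32/27−29/108·152/37=-254/111
back: M2=12/29−8/29·-254/111=116/111
back: M1=1/2−3/8·116/111=4/37
M: M0=0, M1=4/37, M2=116/111, M3=-254/111, M4=152/37, M5=0
seg 0: a=3, c=M0/2=0, d=(M1−M0)/(6·1)=2/111, b=Δ0−h0·(2M0+M1)/6=-113/111
seg 1: a=2, c=M1/2=2/37, d=(M2−M1)/(6·3)=52/999, b=Δ1−h1·(2M1+M2)/6=-107/111
seg 2: a=1, c=M2/2=58/111, d=(M3−M2)/(6·3)=-5/27, b=Δ2−h2·(2M2+M3)/6=85/111
seg 3: a=3, c=M3/2=-127/111, d=(M4−M3)/(6·3)=355/999, b=Δ3−h3·(2M3+M4)/6=-122/111
seg 4: a=-1, c=M4/2=76/37, d=(M5−M4)/(6·1)=-76/111, b=Δ4−h4·(2M4+M5)/6=181/111
t_q=41/4 → seg 4, τ=1/4; S=-1+181/111·τ+76/37·τ²+-76/111·τ³=-281/592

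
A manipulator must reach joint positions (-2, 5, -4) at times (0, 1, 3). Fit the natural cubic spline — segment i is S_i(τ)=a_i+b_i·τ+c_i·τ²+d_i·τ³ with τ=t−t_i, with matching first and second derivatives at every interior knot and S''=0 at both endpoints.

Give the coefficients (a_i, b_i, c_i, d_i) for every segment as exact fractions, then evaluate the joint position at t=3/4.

Δ: Δ0=7, Δ1=-9/2
row 1: diag=6, rhs=-69; c'=1/3, d'=-23/2
back: M1=-23/2
M: M0=0, M1=-23/2, M2=0
seg 0: a=-2, c=M0/2=0, d=(M1−M0)/(6·1)=-23/12, b=Δ0−h0·(2M0+M1)/6=107/12
seg 1: a=5, c=M1/2=-23/4, d=(M2−M1)/(6·2)=23/24, b=Δ1−h1·(2M1+M2)/6=19/6
t_q=3/4 → seg 0, τ=3/4; S=-2+107/12·τ+0·τ²+-23/12·τ³=993/256

  seg 0: a=-2 b=107/12 c=0 d=-23/12
  seg 1: a=5 b=19/6 c=-23/4 d=23/24
S(3/4) = 993/256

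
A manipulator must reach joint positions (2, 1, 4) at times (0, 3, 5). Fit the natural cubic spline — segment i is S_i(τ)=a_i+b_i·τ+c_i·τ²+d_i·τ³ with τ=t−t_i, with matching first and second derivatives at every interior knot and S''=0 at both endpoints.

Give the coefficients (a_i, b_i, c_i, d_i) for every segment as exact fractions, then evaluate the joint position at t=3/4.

  seg 0: a=2 b=-53/60 c=0 d=11/180
  seg 1: a=1 b=23/30 c=11/20 d=-11/120
S(3/4) = 349/256

Δ: Δ0=-1/3, Δ1=3/2
row 1: diag=10, rhs=11; c'=1/5, d'=11/10
back: M1=11/10
M: M0=0, M1=11/10, M2=0
seg 0: a=2, c=M0/2=0, d=(M1−M0)/(6·3)=11/180, b=Δ0−h0·(2M0+M1)/6=-53/60
seg 1: a=1, c=M1/2=11/20, d=(M2−M1)/(6·2)=-11/120, b=Δ1−h1·(2M1+M2)/6=23/30
t_q=3/4 → seg 0, τ=3/4; S=2+-53/60·τ+0·τ²+11/180·τ³=349/256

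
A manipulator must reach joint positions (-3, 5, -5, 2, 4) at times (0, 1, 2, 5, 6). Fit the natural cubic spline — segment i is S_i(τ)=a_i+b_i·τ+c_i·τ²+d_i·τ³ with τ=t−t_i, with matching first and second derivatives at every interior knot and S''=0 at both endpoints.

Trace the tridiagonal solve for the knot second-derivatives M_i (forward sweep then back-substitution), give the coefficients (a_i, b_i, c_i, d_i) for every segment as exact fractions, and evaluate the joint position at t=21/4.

  seg 0: a=-3 b=8357/636 c=0 d=-3269/636
  seg 1: a=5 b=-725/318 c=-3269/212 d=4897/636
  seg 2: a=-5 b=-6373/636 c=407/53 d=-755/636
  seg 3: a=2 b=1273/318 c=-637/212 d=637/636
S(21/4) = 38379/13568

Δ: Δ0=8, Δ1=-10, Δ2=7/3, Δ3=2
row 1: diag=4, rhs=-108; c'=1/4, d'=-27
row 2: denom=8−1·1/4=31/4; d'=(74−1·-27)/(31/4)=404/31
row 3: denom=8−3·12/31=212/31; d'=(-2−3·404/31)/(212/31)=-637/106
back: M3=-637/106
back: M2=404/31−12/31·-637/106=814/53
back: M1=-27−1/4·814/53=-3269/106
M: M0=0, M1=-3269/106, M2=814/53, M3=-637/106, M4=0
seg 0: a=-3, c=M0/2=0, d=(M1−M0)/(6·1)=-3269/636, b=Δ0−h0·(2M0+M1)/6=8357/636
seg 1: a=5, c=M1/2=-3269/212, d=(M2−M1)/(6·1)=4897/636, b=Δ1−h1·(2M1+M2)/6=-725/318
seg 2: a=-5, c=M2/2=407/53, d=(M3−M2)/(6·3)=-755/636, b=Δ2−h2·(2M2+M3)/6=-6373/636
seg 3: a=2, c=M3/2=-637/212, d=(M4−M3)/(6·1)=637/636, b=Δ3−h3·(2M3+M4)/6=1273/318
t_q=21/4 → seg 3, τ=1/4; S=2+1273/318·τ+-637/212·τ²+637/636·τ³=38379/13568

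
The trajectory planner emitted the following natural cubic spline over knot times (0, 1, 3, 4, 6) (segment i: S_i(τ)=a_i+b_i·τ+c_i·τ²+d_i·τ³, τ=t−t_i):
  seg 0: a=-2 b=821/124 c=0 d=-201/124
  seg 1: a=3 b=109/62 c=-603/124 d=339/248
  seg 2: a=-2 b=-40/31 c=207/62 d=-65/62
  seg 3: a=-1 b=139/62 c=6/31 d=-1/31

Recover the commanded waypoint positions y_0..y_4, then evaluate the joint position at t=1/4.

y_0 = S_0(0) = a_0 = -2
y_1 = S_1(0) = a_1 = 3
y_2 = S_2(0) = a_2 = -2
y_3 = S_3(0) = a_3 = -1
y_4 = S_3(2) = 4
t_q=1/4 is in segment 0 (τ=1/4); S_0(τ)=-2937/7936

y_0=-2 y_1=3 y_2=-2 y_3=-1 y_4=4
S(1/4) = -2937/7936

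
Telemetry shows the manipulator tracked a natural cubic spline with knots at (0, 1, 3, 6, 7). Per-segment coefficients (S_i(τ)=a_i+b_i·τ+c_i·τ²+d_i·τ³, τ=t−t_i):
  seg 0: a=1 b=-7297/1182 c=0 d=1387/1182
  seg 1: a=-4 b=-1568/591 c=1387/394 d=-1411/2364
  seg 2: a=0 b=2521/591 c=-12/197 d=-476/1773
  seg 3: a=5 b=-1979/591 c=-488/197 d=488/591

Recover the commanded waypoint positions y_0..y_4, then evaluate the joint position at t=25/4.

y_0=1 y_1=-4 y_2=0 y_3=5 y_4=0
S(25/4) = 6337/1576

y_0 = S_0(0) = a_0 = 1
y_1 = S_1(0) = a_1 = -4
y_2 = S_2(0) = a_2 = 0
y_3 = S_3(0) = a_3 = 5
y_4 = S_3(1) = 0
t_q=25/4 is in segment 3 (τ=1/4); S_3(τ)=6337/1576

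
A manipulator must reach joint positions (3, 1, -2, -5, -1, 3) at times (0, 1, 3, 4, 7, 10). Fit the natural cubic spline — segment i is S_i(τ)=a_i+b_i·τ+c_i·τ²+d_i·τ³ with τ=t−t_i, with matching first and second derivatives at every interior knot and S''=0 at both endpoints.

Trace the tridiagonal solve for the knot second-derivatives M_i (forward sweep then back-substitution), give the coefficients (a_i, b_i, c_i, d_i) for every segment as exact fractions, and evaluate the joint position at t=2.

  seg 0: a=3 b=-1511/678 c=0 d=155/678
  seg 1: a=1 b=-523/339 c=155/226 d=-901/2712
  seg 2: a=-2 b=-1889/678 c=-591/452 d=1483/1356
  seg 3: a=-5 b=-2875/1356 c=223/113 d=-1115/4068
  seg 4: a=-1 b=1573/678 c=-223/452 d=223/4068
S(2) = -171/904

Δ: Δ0=-2, Δ1=-3/2, Δ2=-3, Δ3=4/3, Δ4=4/3
row 1: diag=6, rhs=3; c'=1/3, d'=1/2
row 2: denom=6−2·1/3=16/3; d'=(-9−2·1/2)/(16/3)=-15/8
row 3: denom=8−1·3/16=125/16; d'=(26−1·-15/8)/(125/16)=446/125
row 4: denom=12−3·48/125=1356/125; d'=(0−3·446/125)/(1356/125)=-223/226
back: M4=-223/226
back: M3=446/125−48/125·-223/226=446/113
back: M2=-15/8−3/16·446/113=-591/226
back: M1=1/2−1/3·-591/226=155/113
M: M0=0, M1=155/113, M2=-591/226, M3=446/113, M4=-223/226, M5=0
seg 0: a=3, c=M0/2=0, d=(M1−M0)/(6·1)=155/678, b=Δ0−h0·(2M0+M1)/6=-1511/678
seg 1: a=1, c=M1/2=155/226, d=(M2−M1)/(6·2)=-901/2712, b=Δ1−h1·(2M1+M2)/6=-523/339
seg 2: a=-2, c=M2/2=-591/452, d=(M3−M2)/(6·1)=1483/1356, b=Δ2−h2·(2M2+M3)/6=-1889/678
seg 3: a=-5, c=M3/2=223/113, d=(M4−M3)/(6·3)=-1115/4068, b=Δ3−h3·(2M3+M4)/6=-2875/1356
seg 4: a=-1, c=M4/2=-223/452, d=(M5−M4)/(6·3)=223/4068, b=Δ4−h4·(2M4+M5)/6=1573/678
t_q=2 → seg 1, τ=1; S=1+-523/339·τ+155/226·τ²+-901/2712·τ³=-171/904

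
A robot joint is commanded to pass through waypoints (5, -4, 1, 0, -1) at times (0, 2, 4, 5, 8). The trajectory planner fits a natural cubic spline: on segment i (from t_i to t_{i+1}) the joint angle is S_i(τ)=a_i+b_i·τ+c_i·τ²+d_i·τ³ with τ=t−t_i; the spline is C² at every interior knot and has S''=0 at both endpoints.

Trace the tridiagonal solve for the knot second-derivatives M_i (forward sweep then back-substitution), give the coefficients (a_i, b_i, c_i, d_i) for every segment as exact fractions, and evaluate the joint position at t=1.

Δ: Δ0=-9/2, Δ1=5/2, Δ2=-1, Δ3=-1/3
row 1: diag=8, rhs=42; c'=1/4, d'=21/4
row 2: denom=6−2·1/4=11/2; d'=(-21−2·21/4)/(11/2)=-63/11
row 3: denom=8−1·2/11=86/11; d'=(4−1·-63/11)/(86/11)=107/86
back: M3=107/86
back: M2=-63/11−2/11·107/86=-256/43
back: M1=21/4−1/4·-256/43=1159/172
M: M0=0, M1=1159/172, M2=-256/43, M3=107/86, M4=0
seg 0: a=5, c=M0/2=0, d=(M1−M0)/(6·2)=1159/2064, b=Δ0−h0·(2M0+M1)/6=-3481/516
seg 1: a=-4, c=M1/2=1159/344, d=(M2−M1)/(6·2)=-2183/2064, b=Δ1−h1·(2M1+M2)/6=-1/129
seg 2: a=1, c=M2/2=-128/43, d=(M3−M2)/(6·1)=619/516, b=Δ2−h2·(2M2+M3)/6=401/516
seg 3: a=0, c=M3/2=107/172, d=(M4−M3)/(6·3)=-107/1548, b=Δ3−h3·(2M3+M4)/6=-407/258
t_q=1 → seg 0, τ=1; S=5+-3481/516·τ+0·τ²+1159/2064·τ³=-815/688

  seg 0: a=5 b=-3481/516 c=0 d=1159/2064
  seg 1: a=-4 b=-1/129 c=1159/344 d=-2183/2064
  seg 2: a=1 b=401/516 c=-128/43 d=619/516
  seg 3: a=0 b=-407/258 c=107/172 d=-107/1548
S(1) = -815/688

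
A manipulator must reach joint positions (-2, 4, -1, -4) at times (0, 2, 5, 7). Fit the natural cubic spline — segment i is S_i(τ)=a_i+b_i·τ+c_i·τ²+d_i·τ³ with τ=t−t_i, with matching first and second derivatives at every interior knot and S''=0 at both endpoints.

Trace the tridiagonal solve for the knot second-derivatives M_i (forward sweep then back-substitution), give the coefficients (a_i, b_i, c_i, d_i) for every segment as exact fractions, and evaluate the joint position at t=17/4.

  seg 0: a=-2 b=1102/273 c=0 d=-283/1092
  seg 1: a=4 b=253/273 c=-283/182 d=29/126
  seg 2: a=-1 b=-1195/546 c=47/91 d=-47/546
S(17/4) = 9725/11648

Δ: Δ0=3, Δ1=-5/3, Δ2=-3/2
row 1: diag=10, rhs=-28; c'=3/10, d'=-14/5
row 2: denom=10−3·3/10=91/10; d'=(1−3·-14/5)/(91/10)=94/91
back: M2=94/91
back: M1=-14/5−3/10·94/91=-283/91
M: M0=0, M1=-283/91, M2=94/91, M3=0
seg 0: a=-2, c=M0/2=0, d=(M1−M0)/(6·2)=-283/1092, b=Δ0−h0·(2M0+M1)/6=1102/273
seg 1: a=4, c=M1/2=-283/182, d=(M2−M1)/(6·3)=29/126, b=Δ1−h1·(2M1+M2)/6=253/273
seg 2: a=-1, c=M2/2=47/91, d=(M3−M2)/(6·2)=-47/546, b=Δ2−h2·(2M2+M3)/6=-1195/546
t_q=17/4 → seg 1, τ=9/4; S=4+253/273·τ+-283/182·τ²+29/126·τ³=9725/11648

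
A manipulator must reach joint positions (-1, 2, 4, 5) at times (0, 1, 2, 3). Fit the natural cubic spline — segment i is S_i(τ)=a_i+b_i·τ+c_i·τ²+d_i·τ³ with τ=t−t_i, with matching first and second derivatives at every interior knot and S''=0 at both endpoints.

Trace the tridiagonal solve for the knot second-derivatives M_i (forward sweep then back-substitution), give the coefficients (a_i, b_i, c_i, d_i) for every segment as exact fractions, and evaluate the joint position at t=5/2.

Δ: Δ0=3, Δ1=2, Δ2=1
row 1: diag=4, rhs=-6; c'=1/4, d'=-3/2
row 2: denom=4−1·1/4=15/4; d'=(-6−1·-3/2)/(15/4)=-6/5
back: M2=-6/5
back: M1=-3/2−1/4·-6/5=-6/5
M: M0=0, M1=-6/5, M2=-6/5, M3=0
seg 0: a=-1, c=M0/2=0, d=(M1−M0)/(6·1)=-1/5, b=Δ0−h0·(2M0+M1)/6=16/5
seg 1: a=2, c=M1/2=-3/5, d=(M2−M1)/(6·1)=0, b=Δ1−h1·(2M1+M2)/6=13/5
seg 2: a=4, c=M2/2=-3/5, d=(M3−M2)/(6·1)=1/5, b=Δ2−h2·(2M2+M3)/6=7/5
t_q=5/2 → seg 2, τ=1/2; S=4+7/5·τ+-3/5·τ²+1/5·τ³=183/40

  seg 0: a=-1 b=16/5 c=0 d=-1/5
  seg 1: a=2 b=13/5 c=-3/5 d=0
  seg 2: a=4 b=7/5 c=-3/5 d=1/5
S(5/2) = 183/40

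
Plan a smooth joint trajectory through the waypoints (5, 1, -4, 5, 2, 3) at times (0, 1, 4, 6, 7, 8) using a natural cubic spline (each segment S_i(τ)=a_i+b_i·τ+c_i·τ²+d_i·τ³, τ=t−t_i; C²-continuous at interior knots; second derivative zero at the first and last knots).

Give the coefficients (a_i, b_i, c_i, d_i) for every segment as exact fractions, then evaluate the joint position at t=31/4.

Δ: Δ0=-4, Δ1=-5/3, Δ2=9/2, Δ3=-3, Δ4=1
row 1: diag=8, rhs=14; c'=3/8, d'=7/4
row 2: denom=10−3·3/8=71/8; d'=(37−3·7/4)/(71/8)=254/71
row 3: denom=6−2·16/71=394/71; d'=(-45−2·254/71)/(394/71)=-3703/394
row 4: denom=4−1·71/394=1505/394; d'=(24−1·-3703/394)/(1505/394)=13159/1505
back: M4=13159/1505
back: M3=-3703/394−71/394·13159/1505=-16516/1505
back: M2=254/71−16/71·-16516/1505=9106/1505
back: M1=7/4−3/8·9106/1505=-781/1505
M: M0=0, M1=-781/1505, M2=9106/1505, M3=-16516/1505, M4=13159/1505, M5=0
seg 0: a=5, c=M0/2=0, d=(M1−M0)/(6·1)=-781/9030, b=Δ0−h0·(2M0+M1)/6=-35339/9030
seg 1: a=1, c=M1/2=-781/3010, d=(M2−M1)/(6·3)=9887/27090, b=Δ1−h1·(2M1+M2)/6=-18841/4515
seg 2: a=-4, c=M2/2=4553/1505, d=(M3−M2)/(6·2)=-12811/9030, b=Δ2−h2·(2M2+M3)/6=37243/9030
seg 3: a=5, c=M3/2=-8258/1505, d=(M4−M3)/(6·1)=5935/1806, b=Δ3−h3·(2M3+M4)/6=-1031/1290
seg 4: a=2, c=M4/2=13159/3010, d=(M5−M4)/(6·1)=-13159/9030, b=Δ4−h4·(2M4+M5)/6=-8644/4515
t_q=31/4 → seg 4, τ=3/4; S=2+-8644/4515·τ+13159/3010·τ²+-13159/9030·τ³=92793/38528

  seg 0: a=5 b=-35339/9030 c=0 d=-781/9030
  seg 1: a=1 b=-18841/4515 c=-781/3010 d=9887/27090
  seg 2: a=-4 b=37243/9030 c=4553/1505 d=-12811/9030
  seg 3: a=5 b=-1031/1290 c=-8258/1505 d=5935/1806
  seg 4: a=2 b=-8644/4515 c=13159/3010 d=-13159/9030
S(31/4) = 92793/38528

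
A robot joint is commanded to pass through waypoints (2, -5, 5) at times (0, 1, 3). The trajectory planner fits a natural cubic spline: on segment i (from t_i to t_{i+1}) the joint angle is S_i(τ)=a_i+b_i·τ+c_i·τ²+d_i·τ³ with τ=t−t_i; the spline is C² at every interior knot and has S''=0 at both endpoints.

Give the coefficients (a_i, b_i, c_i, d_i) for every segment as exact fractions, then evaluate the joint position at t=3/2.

  seg 0: a=2 b=-9 c=0 d=2
  seg 1: a=-5 b=-3 c=6 d=-1
S(3/2) = -41/8

Δ: Δ0=-7, Δ1=5
row 1: diag=6, rhs=72; c'=1/3, d'=12
back: M1=12
M: M0=0, M1=12, M2=0
seg 0: a=2, c=M0/2=0, d=(M1−M0)/(6·1)=2, b=Δ0−h0·(2M0+M1)/6=-9
seg 1: a=-5, c=M1/2=6, d=(M2−M1)/(6·2)=-1, b=Δ1−h1·(2M1+M2)/6=-3
t_q=3/2 → seg 1, τ=1/2; S=-5+-3·τ+6·τ²+-1·τ³=-41/8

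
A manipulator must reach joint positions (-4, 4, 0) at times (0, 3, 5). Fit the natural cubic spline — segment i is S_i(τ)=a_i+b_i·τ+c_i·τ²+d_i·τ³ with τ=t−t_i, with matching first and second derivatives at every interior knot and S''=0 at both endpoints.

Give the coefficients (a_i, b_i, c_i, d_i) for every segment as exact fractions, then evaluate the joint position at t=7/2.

Δ: Δ0=8/3, Δ1=-2
row 1: diag=10, rhs=-28; c'=1/5, d'=-14/5
back: M1=-14/5
M: M0=0, M1=-14/5, M2=0
seg 0: a=-4, c=M0/2=0, d=(M1−M0)/(6·3)=-7/45, b=Δ0−h0·(2M0+M1)/6=61/15
seg 1: a=4, c=M1/2=-7/5, d=(M2−M1)/(6·2)=7/30, b=Δ1−h1·(2M1+M2)/6=-2/15
t_q=7/2 → seg 1, τ=1/2; S=4+-2/15·τ+-7/5·τ²+7/30·τ³=289/80

  seg 0: a=-4 b=61/15 c=0 d=-7/45
  seg 1: a=4 b=-2/15 c=-7/5 d=7/30
S(7/2) = 289/80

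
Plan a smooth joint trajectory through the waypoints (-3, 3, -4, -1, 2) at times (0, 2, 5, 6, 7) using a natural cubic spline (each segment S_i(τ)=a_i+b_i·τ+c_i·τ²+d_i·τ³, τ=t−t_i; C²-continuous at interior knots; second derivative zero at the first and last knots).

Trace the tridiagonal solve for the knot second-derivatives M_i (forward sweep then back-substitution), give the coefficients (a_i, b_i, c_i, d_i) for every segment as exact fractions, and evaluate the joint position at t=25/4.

Δ: Δ0=3, Δ1=-7/3, Δ2=3, Δ3=3
row 1: diag=10, rhs=-32; c'=3/10, d'=-16/5
row 2: denom=8−3·3/10=71/10; d'=(32−3·-16/5)/(71/10)=416/71
row 3: denom=4−1·10/71=274/71; d'=(0−1·416/71)/(274/71)=-208/137
back: M3=-208/137
back: M2=416/71−10/71·-208/137=832/137
back: M1=-16/5−3/10·832/137=-688/137
M: M0=0, M1=-688/137, M2=832/137, M3=-208/137, M4=0
seg 0: a=-3, c=M0/2=0, d=(M1−M0)/(6·2)=-172/411, b=Δ0−h0·(2M0+M1)/6=1921/411
seg 1: a=3, c=M1/2=-344/137, d=(M2−M1)/(6·3)=760/1233, b=Δ1−h1·(2M1+M2)/6=-143/411
seg 2: a=-4, c=M2/2=416/137, d=(M3−M2)/(6·1)=-520/411, b=Δ2−h2·(2M2+M3)/6=505/411
seg 3: a=-1, c=M3/2=-104/137, d=(M4−M3)/(6·1)=104/411, b=Δ3−h3·(2M3+M4)/6=1441/411
t_q=25/4 → seg 3, τ=1/4; S=-1+1441/411·τ+-104/137·τ²+104/411·τ³=-183/1096

  seg 0: a=-3 b=1921/411 c=0 d=-172/411
  seg 1: a=3 b=-143/411 c=-344/137 d=760/1233
  seg 2: a=-4 b=505/411 c=416/137 d=-520/411
  seg 3: a=-1 b=1441/411 c=-104/137 d=104/411
S(25/4) = -183/1096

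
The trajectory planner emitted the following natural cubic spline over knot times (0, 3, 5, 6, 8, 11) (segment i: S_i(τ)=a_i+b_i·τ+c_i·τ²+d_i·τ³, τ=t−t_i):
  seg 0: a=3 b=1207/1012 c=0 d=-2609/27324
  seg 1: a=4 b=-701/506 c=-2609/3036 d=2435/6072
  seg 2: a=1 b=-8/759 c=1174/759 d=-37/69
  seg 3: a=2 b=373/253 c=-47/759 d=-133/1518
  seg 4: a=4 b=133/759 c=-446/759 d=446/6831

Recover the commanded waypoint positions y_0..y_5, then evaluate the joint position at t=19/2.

y_0=3 y_1=4 y_2=1 y_3=2 y_4=4 y_5=1
S(19/2) = 3199/1012

y_0 = S_0(0) = a_0 = 3
y_1 = S_1(0) = a_1 = 4
y_2 = S_2(0) = a_2 = 1
y_3 = S_3(0) = a_3 = 2
y_4 = S_4(0) = a_4 = 4
y_5 = S_4(3) = 1
t_q=19/2 is in segment 4 (τ=3/2); S_4(τ)=3199/1012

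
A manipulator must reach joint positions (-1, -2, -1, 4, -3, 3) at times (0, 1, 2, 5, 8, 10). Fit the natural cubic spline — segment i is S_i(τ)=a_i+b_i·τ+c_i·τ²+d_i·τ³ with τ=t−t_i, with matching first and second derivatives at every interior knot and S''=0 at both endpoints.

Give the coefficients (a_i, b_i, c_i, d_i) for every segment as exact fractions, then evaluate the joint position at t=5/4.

Δ: Δ0=-1, Δ1=1, Δ2=5/3, Δ3=-7/3, Δ4=3
row 1: diag=4, rhs=12; c'=1/4, d'=3
row 2: denom=8−1·1/4=31/4; d'=(4−1·3)/(31/4)=4/31
row 3: denom=12−3·12/31=336/31; d'=(-24−3·4/31)/(336/31)=-9/4
row 4: denom=10−3·31/112=1027/112; d'=(32−3·-9/4)/(1027/112)=4340/1027
back: M4=4340/1027
back: M3=-9/4−31/112·4340/1027=-3512/1027
back: M2=4/31−12/31·-3512/1027=1492/1027
back: M1=3−1/4·1492/1027=2708/1027
M: M0=0, M1=2708/1027, M2=1492/1027, M3=-3512/1027, M4=4340/1027, M5=0
seg 0: a=-1, c=M0/2=0, d=(M1−M0)/(6·1)=1354/3081, b=Δ0−h0·(2M0+M1)/6=-4435/3081
seg 1: a=-2, c=M1/2=1354/1027, d=(M2−M1)/(6·1)=-608/3081, b=Δ1−h1·(2M1+M2)/6=-373/3081
seg 2: a=-1, c=M2/2=746/1027, d=(M3−M2)/(6·3)=-278/1027, b=Δ2−h2·(2M2+M3)/6=5927/3081
seg 3: a=4, c=M3/2=-1756/1027, d=(M4−M3)/(6·3)=302/711, b=Δ3−h3·(2M3+M4)/6=-3163/3081
seg 4: a=-3, c=M4/2=2170/1027, d=(M5−M4)/(6·2)=-1085/3081, b=Δ4−h4·(2M4+M5)/6=563/3081
t_q=5/4 → seg 1, τ=1/4; S=-2+-373/3081·τ+1354/1027·τ²+-608/3081·τ³=-1233/632

  seg 0: a=-1 b=-4435/3081 c=0 d=1354/3081
  seg 1: a=-2 b=-373/3081 c=1354/1027 d=-608/3081
  seg 2: a=-1 b=5927/3081 c=746/1027 d=-278/1027
  seg 3: a=4 b=-3163/3081 c=-1756/1027 d=302/711
  seg 4: a=-3 b=563/3081 c=2170/1027 d=-1085/3081
S(5/4) = -1233/632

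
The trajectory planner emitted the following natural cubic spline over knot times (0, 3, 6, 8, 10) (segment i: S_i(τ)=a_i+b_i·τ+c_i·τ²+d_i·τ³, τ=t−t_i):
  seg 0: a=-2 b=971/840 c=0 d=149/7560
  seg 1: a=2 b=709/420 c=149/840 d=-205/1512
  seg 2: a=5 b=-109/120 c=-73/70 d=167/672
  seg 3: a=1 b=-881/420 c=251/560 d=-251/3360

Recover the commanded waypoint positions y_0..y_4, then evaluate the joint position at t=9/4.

y_0 = S_0(0) = a_0 = -2
y_1 = S_1(0) = a_1 = 2
y_2 = S_2(0) = a_2 = 5
y_3 = S_3(0) = a_3 = 1
y_4 = S_3(2) = -2
t_q=9/4 is in segment 0 (τ=9/4); S_0(τ)=2113/2560

y_0=-2 y_1=2 y_2=5 y_3=1 y_4=-2
S(9/4) = 2113/2560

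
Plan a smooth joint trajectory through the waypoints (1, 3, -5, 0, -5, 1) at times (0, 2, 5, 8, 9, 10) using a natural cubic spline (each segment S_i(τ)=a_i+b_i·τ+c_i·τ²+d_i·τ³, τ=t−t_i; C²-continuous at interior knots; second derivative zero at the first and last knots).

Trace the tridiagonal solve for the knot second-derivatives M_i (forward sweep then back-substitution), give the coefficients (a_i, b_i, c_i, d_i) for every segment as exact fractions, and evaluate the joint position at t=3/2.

Δ: Δ0=1, Δ1=-8/3, Δ2=5/3, Δ3=-5, Δ4=6
row 1: diag=10, rhs=-22; c'=3/10, d'=-11/5
row 2: denom=12−3·3/10=111/10; d'=(26−3·-11/5)/(111/10)=326/111
row 3: denom=8−3·10/37=266/37; d'=(-40−3·326/111)/(266/37)=-129/19
row 4: denom=4−1·37/266=1027/266; d'=(66−1·-129/19)/(1027/266)=19362/1027
back: M4=19362/1027
back: M3=-129/19−37/266·19362/1027=-9666/1027
back: M2=326/111−10/37·-9666/1027=16886/3081
back: M1=-11/5−3/10·16886/3081=-3948/1027
M: M0=0, M1=-3948/1027, M2=16886/3081, M3=-9666/1027, M4=19362/1027, M5=0
seg 0: a=1, c=M0/2=0, d=(M1−M0)/(6·2)=-329/1027, b=Δ0−h0·(2M0+M1)/6=2343/1027
seg 1: a=3, c=M1/2=-1974/1027, d=(M2−M1)/(6·3)=1105/2133, b=Δ1−h1·(2M1+M2)/6=-1605/1027
seg 2: a=-5, c=M2/2=8443/3081, d=(M3−M2)/(6·3)=-22942/27729, b=Δ2−h2·(2M2+M3)/6=916/1027
seg 3: a=0, c=M3/2=-4833/1027, d=(M4−M3)/(6·1)=4838/1027, b=Δ3−h3·(2M3+M4)/6=-5140/1027
seg 4: a=-5, c=M4/2=9681/1027, d=(M5−M4)/(6·1)=-3227/1027, b=Δ4−h4·(2M4+M5)/6=-292/1027
t_q=3/2 → seg 0, τ=3/2; S=1+2343/1027·τ+0·τ²+-329/1027·τ³=27449/8216

  seg 0: a=1 b=2343/1027 c=0 d=-329/1027
  seg 1: a=3 b=-1605/1027 c=-1974/1027 d=1105/2133
  seg 2: a=-5 b=916/1027 c=8443/3081 d=-22942/27729
  seg 3: a=0 b=-5140/1027 c=-4833/1027 d=4838/1027
  seg 4: a=-5 b=-292/1027 c=9681/1027 d=-3227/1027
S(3/2) = 27449/8216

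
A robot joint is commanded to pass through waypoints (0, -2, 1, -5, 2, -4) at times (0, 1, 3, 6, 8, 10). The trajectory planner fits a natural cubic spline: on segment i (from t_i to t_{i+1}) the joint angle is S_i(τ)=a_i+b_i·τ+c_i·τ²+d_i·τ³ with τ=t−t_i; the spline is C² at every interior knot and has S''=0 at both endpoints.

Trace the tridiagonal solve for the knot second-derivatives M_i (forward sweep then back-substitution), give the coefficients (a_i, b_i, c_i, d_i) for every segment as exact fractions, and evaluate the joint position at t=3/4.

  seg 0: a=0 b=-5465/1912 c=0 d=1641/1912
  seg 1: a=-2 b=-271/956 c=4923/1912 d=-1609/1912
  seg 2: a=1 b=-79/956 c=-4731/1912 d=3509/5736
  seg 3: a=-5 b=3037/1912 c=1449/478 d=-7937/7648
  seg 4: a=2 b=1205/956 c=-12219/3824 d=4073/7648
S(3/4) = -218013/122368

Δ: Δ0=-2, Δ1=3/2, Δ2=-2, Δ3=7/2, Δ4=-3
row 1: diag=6, rhs=21; c'=1/3, d'=7/2
row 2: denom=10−2·1/3=28/3; d'=(-21−2·7/2)/(28/3)=-3
row 3: denom=10−3·9/28=253/28; d'=(33−3·-3)/(253/28)=1176/253
row 4: denom=8−2·56/253=1912/253; d'=(-39−2·1176/253)/(1912/253)=-12219/1912
back: M4=-12219/1912
back: M3=1176/253−56/253·-12219/1912=1449/239
back: M2=-3−9/28·1449/239=-4731/956
back: M1=7/2−1/3·-4731/956=4923/956
M: M0=0, M1=4923/956, M2=-4731/956, M3=1449/239, M4=-12219/1912, M5=0
seg 0: a=0, c=M0/2=0, d=(M1−M0)/(6·1)=1641/1912, b=Δ0−h0·(2M0+M1)/6=-5465/1912
seg 1: a=-2, c=M1/2=4923/1912, d=(M2−M1)/(6·2)=-1609/1912, b=Δ1−h1·(2M1+M2)/6=-271/956
seg 2: a=1, c=M2/2=-4731/1912, d=(M3−M2)/(6·3)=3509/5736, b=Δ2−h2·(2M2+M3)/6=-79/956
seg 3: a=-5, c=M3/2=1449/478, d=(M4−M3)/(6·2)=-7937/7648, b=Δ3−h3·(2M3+M4)/6=3037/1912
seg 4: a=2, c=M4/2=-12219/3824, d=(M5−M4)/(6·2)=4073/7648, b=Δ4−h4·(2M4+M5)/6=1205/956
t_q=3/4 → seg 0, τ=3/4; S=0+-5465/1912·τ+0·τ²+1641/1912·τ³=-218013/122368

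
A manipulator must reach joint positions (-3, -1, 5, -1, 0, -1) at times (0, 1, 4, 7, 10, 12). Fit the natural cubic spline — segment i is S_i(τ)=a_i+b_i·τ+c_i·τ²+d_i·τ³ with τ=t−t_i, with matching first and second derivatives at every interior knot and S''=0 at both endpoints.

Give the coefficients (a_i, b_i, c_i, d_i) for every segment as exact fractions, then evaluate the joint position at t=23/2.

Δ: Δ0=2, Δ1=2, Δ2=-2, Δ3=1/3, Δ4=-1/2
row 1: diag=8, rhs=0; c'=3/8, d'=0
row 2: denom=12−3·3/8=87/8; d'=(-24−3·0)/(87/8)=-64/29
row 3: denom=12−3·8/29=324/29; d'=(14−3·-64/29)/(324/29)=299/162
row 4: denom=10−3·29/108=331/36; d'=(-5−3·299/162)/(331/36)=-1138/993
back: M4=-1138/993
back: M3=299/162−29/108·-1138/993=6415/2979
back: M2=-64/29−8/29·6415/2979=-8344/2979
back: M1=0−3/8·-8344/2979=1043/993
M: M0=0, M1=1043/993, M2=-8344/2979, M3=6415/2979, M4=-1138/993, M5=0
seg 0: a=-3, c=M0/2=0, d=(M1−M0)/(6·1)=1043/5958, b=Δ0−h0·(2M0+M1)/6=10873/5958
seg 1: a=-1, c=M1/2=1043/1986, d=(M2−M1)/(6·3)=-11473/53622, b=Δ1−h1·(2M1+M2)/6=7001/2979
seg 2: a=5, c=M2/2=-4172/2979, d=(M3−M2)/(6·3)=14759/53622, b=Δ2−h2·(2M2+M3)/6=-1643/5958
seg 3: a=-1, c=M3/2=6415/5958, d=(M4−M3)/(6·3)=-9829/53622, b=Δ3−h3·(2M3+M4)/6=-3715/2979
seg 4: a=0, c=M4/2=-569/993, d=(M5−M4)/(6·2)=569/5958, b=Δ4−h4·(2M4+M5)/6=1573/5958
t_q=23/2 → seg 4, τ=3/2; S=0+1573/5958·τ+-569/993·τ²+569/5958·τ³=-9071/15888

  seg 0: a=-3 b=10873/5958 c=0 d=1043/5958
  seg 1: a=-1 b=7001/2979 c=1043/1986 d=-11473/53622
  seg 2: a=5 b=-1643/5958 c=-4172/2979 d=14759/53622
  seg 3: a=-1 b=-3715/2979 c=6415/5958 d=-9829/53622
  seg 4: a=0 b=1573/5958 c=-569/993 d=569/5958
S(23/2) = -9071/15888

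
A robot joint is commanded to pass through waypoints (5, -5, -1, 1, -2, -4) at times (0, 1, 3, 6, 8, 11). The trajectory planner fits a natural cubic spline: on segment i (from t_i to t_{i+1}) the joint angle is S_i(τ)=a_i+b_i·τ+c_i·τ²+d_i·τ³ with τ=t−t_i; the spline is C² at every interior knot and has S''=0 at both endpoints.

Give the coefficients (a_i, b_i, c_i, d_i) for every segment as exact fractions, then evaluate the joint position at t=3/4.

  seg 0: a=5 b=-1133/93 c=0 d=203/93
  seg 1: a=-5 b=-524/93 c=203/31 d=-127/93
  seg 2: a=-1 b=388/93 c=-51/31 d=133/837
  seg 3: a=1 b=-131/93 c=-20/93 d=21/248
  seg 4: a=-2 b=-233/186 c=109/372 d=-109/3348
S(3/4) = -6381/1984

Δ: Δ0=-10, Δ1=2, Δ2=2/3, Δ3=-3/2, Δ4=-2/3
row 1: diag=6, rhs=72; c'=1/3, d'=12
row 2: denom=10−2·1/3=28/3; d'=(-8−2·12)/(28/3)=-24/7
row 3: denom=10−3·9/28=253/28; d'=(-13−3·-24/7)/(253/28)=-76/253
row 4: denom=10−2·56/253=2418/253; d'=(5−2·-76/253)/(2418/253)=109/186
back: M4=109/186
back: M3=-76/253−56/253·109/186=-40/93
back: M2=-24/7−9/28·-40/93=-102/31
back: M1=12−1/3·-102/31=406/31
M: M0=0, M1=406/31, M2=-102/31, M3=-40/93, M4=109/186, M5=0
seg 0: a=5, c=M0/2=0, d=(M1−M0)/(6·1)=203/93, b=Δ0−h0·(2M0+M1)/6=-1133/93
seg 1: a=-5, c=M1/2=203/31, d=(M2−M1)/(6·2)=-127/93, b=Δ1−h1·(2M1+M2)/6=-524/93
seg 2: a=-1, c=M2/2=-51/31, d=(M3−M2)/(6·3)=133/837, b=Δ2−h2·(2M2+M3)/6=388/93
seg 3: a=1, c=M3/2=-20/93, d=(M4−M3)/(6·2)=21/248, b=Δ3−h3·(2M3+M4)/6=-131/93
seg 4: a=-2, c=M4/2=109/372, d=(M5−M4)/(6·3)=-109/3348, b=Δ4−h4·(2M4+M5)/6=-233/186
t_q=3/4 → seg 0, τ=3/4; S=5+-1133/93·τ+0·τ²+203/93·τ³=-6381/1984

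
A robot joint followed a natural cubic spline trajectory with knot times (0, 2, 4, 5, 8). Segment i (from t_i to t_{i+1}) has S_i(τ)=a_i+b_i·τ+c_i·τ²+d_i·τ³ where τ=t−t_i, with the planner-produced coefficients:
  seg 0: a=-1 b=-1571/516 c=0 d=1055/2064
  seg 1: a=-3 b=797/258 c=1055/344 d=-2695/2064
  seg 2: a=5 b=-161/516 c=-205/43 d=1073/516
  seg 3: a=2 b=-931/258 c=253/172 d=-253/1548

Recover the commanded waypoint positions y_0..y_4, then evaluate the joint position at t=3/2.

y_0 = S_0(0) = a_0 = -1
y_1 = S_1(0) = a_1 = -3
y_2 = S_2(0) = a_2 = 5
y_3 = S_3(0) = a_3 = 2
y_4 = S_3(3) = 0
t_q=3/2 is in segment 0 (τ=3/2); S_0(τ)=-21145/5504

y_0=-1 y_1=-3 y_2=5 y_3=2 y_4=0
S(3/2) = -21145/5504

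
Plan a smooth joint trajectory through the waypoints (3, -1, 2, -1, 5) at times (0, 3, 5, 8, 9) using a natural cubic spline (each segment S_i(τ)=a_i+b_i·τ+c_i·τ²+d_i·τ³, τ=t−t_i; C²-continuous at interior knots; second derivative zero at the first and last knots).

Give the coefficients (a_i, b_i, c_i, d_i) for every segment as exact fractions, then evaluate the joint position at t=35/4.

Δ: Δ0=-4/3, Δ1=3/2, Δ2=-1, Δ3=6
row 1: diag=10, rhs=17; c'=1/5, d'=17/10
row 2: denom=10−2·1/5=48/5; d'=(-15−2·17/10)/(48/5)=-23/12
row 3: denom=8−3·5/16=113/16; d'=(42−3·-23/12)/(113/16)=764/113
back: M3=764/113
back: M2=-23/12−5/16·764/113=-1366/339
back: M1=17/10−1/5·-1366/339=1699/678
M: M0=0, M1=1699/678, M2=-1366/339, M3=764/113, M4=0
seg 0: a=3, c=M0/2=0, d=(M1−M0)/(6·3)=1699/12204, b=Δ0−h0·(2M0+M1)/6=-1169/452
seg 1: a=-1, c=M1/2=1699/1356, d=(M2−M1)/(6·2)=-1477/2712, b=Δ1−h1·(2M1+M2)/6=265/226
seg 2: a=2, c=M2/2=-683/339, d=(M3−M2)/(6·3)=1829/3051, b=Δ2−h2·(2M2+M3)/6=-119/339
seg 3: a=-1, c=M3/2=382/113, d=(M4−M3)/(6·1)=-382/339, b=Δ3−h3·(2M3+M4)/6=1270/339
t_q=35/4 → seg 3, τ=3/4; S=-1+1270/339·τ+382/113·τ²+-382/339·τ³=11701/3616

  seg 0: a=3 b=-1169/452 c=0 d=1699/12204
  seg 1: a=-1 b=265/226 c=1699/1356 d=-1477/2712
  seg 2: a=2 b=-119/339 c=-683/339 d=1829/3051
  seg 3: a=-1 b=1270/339 c=382/113 d=-382/339
S(35/4) = 11701/3616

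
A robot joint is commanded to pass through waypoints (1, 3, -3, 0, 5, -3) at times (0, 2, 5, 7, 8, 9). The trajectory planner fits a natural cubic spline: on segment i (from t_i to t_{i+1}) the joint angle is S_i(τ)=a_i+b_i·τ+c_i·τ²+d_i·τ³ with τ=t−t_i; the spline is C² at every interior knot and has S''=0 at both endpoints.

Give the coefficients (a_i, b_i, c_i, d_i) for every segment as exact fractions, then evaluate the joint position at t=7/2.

  seg 0: a=1 b=3376/1933 c=0 d=-1443/7732
  seg 1: a=3 b=-953/1933 c=-4329/3866 d=2387/11598
  seg 2: a=-3 b=-6397/3866 c=1416/1933 d=1633/3866
  seg 3: a=0 b=24527/3866 c=6315/1933 d=-17827/3866
  seg 4: a=5 b=-1847/1933 c=-40851/3866 d=13617/3866
S(7/2) = 13473/30928

Δ: Δ0=1, Δ1=-2, Δ2=3/2, Δ3=5, Δ4=-8
row 1: diag=10, rhs=-18; c'=3/10, d'=-9/5
row 2: denom=10−3·3/10=91/10; d'=(21−3·-9/5)/(91/10)=264/91
row 3: denom=6−2·20/91=506/91; d'=(21−2·264/91)/(506/91)=1383/506
row 4: denom=4−1·91/506=1933/506; d'=(-78−1·1383/506)/(1933/506)=-40851/1933
back: M4=-40851/1933
back: M3=1383/506−91/506·-40851/1933=12630/1933
back: M2=264/91−20/91·12630/1933=2832/1933
back: M1=-9/5−3/10·2832/1933=-4329/1933
M: M0=0, M1=-4329/1933, M2=2832/1933, M3=12630/1933, M4=-40851/1933, M5=0
seg 0: a=1, c=M0/2=0, d=(M1−M0)/(6·2)=-1443/7732, b=Δ0−h0·(2M0+M1)/6=3376/1933
seg 1: a=3, c=M1/2=-4329/3866, d=(M2−M1)/(6·3)=2387/11598, b=Δ1−h1·(2M1+M2)/6=-953/1933
seg 2: a=-3, c=M2/2=1416/1933, d=(M3−M2)/(6·2)=1633/3866, b=Δ2−h2·(2M2+M3)/6=-6397/3866
seg 3: a=0, c=M3/2=6315/1933, d=(M4−M3)/(6·1)=-17827/3866, b=Δ3−h3·(2M3+M4)/6=24527/3866
seg 4: a=5, c=M4/2=-40851/3866, d=(M5−M4)/(6·1)=13617/3866, b=Δ4−h4·(2M4+M5)/6=-1847/1933
t_q=7/2 → seg 1, τ=3/2; S=3+-953/1933·τ+-4329/3866·τ²+2387/11598·τ³=13473/30928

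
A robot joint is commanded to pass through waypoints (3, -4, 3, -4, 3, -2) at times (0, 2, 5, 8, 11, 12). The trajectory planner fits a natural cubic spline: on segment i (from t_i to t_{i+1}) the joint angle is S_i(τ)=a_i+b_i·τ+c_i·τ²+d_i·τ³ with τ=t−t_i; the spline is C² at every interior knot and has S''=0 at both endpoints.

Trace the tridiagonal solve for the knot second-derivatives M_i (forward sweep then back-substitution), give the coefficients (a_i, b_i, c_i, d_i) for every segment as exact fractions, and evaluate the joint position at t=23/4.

Δ: Δ0=-7/2, Δ1=7/3, Δ2=-7/3, Δ3=7/3, Δ4=-5
row 1: diag=10, rhs=35; c'=3/10, d'=7/2
row 2: denom=12−3·3/10=111/10; d'=(-28−3·7/2)/(111/10)=-385/111
row 3: denom=12−3·10/37=414/37; d'=(28−3·-385/111)/(414/37)=1421/414
row 4: denom=8−3·37/138=331/46; d'=(-44−3·1421/414)/(331/46)=-7493/993
back: M4=-7493/993
back: M3=1421/414−37/138·-7493/993=16252/2979
back: M2=-385/111−10/37·16252/2979=-14725/2979
back: M1=7/2−3/10·-14725/2979=4948/993
M: M0=0, M1=4948/993, M2=-14725/2979, M3=16252/2979, M4=-7493/993, M5=0
seg 0: a=3, c=M0/2=0, d=(M1−M0)/(6·2)=1237/2979, b=Δ0−h0·(2M0+M1)/6=-30749/5958
seg 1: a=-4, c=M1/2=2474/993, d=(M2−M1)/(6·3)=-29569/53622, b=Δ1−h1·(2M1+M2)/6=-1061/5958
seg 2: a=3, c=M2/2=-14725/5958, d=(M3−M2)/(6·3)=30977/53622, b=Δ2−h2·(2M2+M3)/6=-352/2979
seg 3: a=-4, c=M3/2=8126/2979, d=(M4−M3)/(6·3)=-38731/53622, b=Δ3−h3·(2M3+M4)/6=3877/5958
seg 4: a=3, c=M4/2=-7493/1986, d=(M5−M4)/(6·1)=7493/5958, b=Δ4−h4·(2M4+M5)/6=-7402/2979
t_q=23/4 → seg 2, τ=3/4; S=3+-352/2979·τ+-14725/5958·τ²+30977/53622·τ³=74775/42368

  seg 0: a=3 b=-30749/5958 c=0 d=1237/2979
  seg 1: a=-4 b=-1061/5958 c=2474/993 d=-29569/53622
  seg 2: a=3 b=-352/2979 c=-14725/5958 d=30977/53622
  seg 3: a=-4 b=3877/5958 c=8126/2979 d=-38731/53622
  seg 4: a=3 b=-7402/2979 c=-7493/1986 d=7493/5958
S(23/4) = 74775/42368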